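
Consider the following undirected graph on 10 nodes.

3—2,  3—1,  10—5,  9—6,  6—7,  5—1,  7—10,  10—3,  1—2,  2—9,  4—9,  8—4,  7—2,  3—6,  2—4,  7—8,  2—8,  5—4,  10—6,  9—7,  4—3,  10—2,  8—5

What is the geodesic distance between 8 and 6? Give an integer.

One shortest route is 8 – 7 – 6, which uses 2 edges, and 8 and 6 are not directly tied, so nothing shorter exists. So d(8,6) = 2.

2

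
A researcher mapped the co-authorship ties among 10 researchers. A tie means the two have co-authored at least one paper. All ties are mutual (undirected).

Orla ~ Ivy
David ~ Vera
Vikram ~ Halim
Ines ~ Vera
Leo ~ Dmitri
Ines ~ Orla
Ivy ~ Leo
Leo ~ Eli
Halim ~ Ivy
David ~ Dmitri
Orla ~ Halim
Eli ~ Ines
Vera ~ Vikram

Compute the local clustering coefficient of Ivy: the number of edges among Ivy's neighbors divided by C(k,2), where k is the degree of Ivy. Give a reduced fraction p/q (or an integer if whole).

Ivy's neighbors: Halim, Leo, and Orla (k = 3).
Possible neighbor pairs: C(3,2) = 3. Edges among them: Halim–Orla → e = 1.
Clustering(Ivy) = 1/3.

1/3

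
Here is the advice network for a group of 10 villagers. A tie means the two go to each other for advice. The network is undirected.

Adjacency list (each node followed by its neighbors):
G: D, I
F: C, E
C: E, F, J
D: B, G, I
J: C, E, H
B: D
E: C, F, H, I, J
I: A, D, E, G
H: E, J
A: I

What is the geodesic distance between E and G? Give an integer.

One shortest route is E – I – G, which uses 2 edges, and E and G are not directly tied, so nothing shorter exists. So d(E,G) = 2.

2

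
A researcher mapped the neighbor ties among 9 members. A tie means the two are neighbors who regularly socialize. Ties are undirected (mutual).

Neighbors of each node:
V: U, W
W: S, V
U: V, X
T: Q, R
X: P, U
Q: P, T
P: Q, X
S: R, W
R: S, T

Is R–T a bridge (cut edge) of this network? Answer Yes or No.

Even without that edge, R still reaches T via R – S – W – V – U – X – P – Q – T, so the network stays connected. Not a bridge.

No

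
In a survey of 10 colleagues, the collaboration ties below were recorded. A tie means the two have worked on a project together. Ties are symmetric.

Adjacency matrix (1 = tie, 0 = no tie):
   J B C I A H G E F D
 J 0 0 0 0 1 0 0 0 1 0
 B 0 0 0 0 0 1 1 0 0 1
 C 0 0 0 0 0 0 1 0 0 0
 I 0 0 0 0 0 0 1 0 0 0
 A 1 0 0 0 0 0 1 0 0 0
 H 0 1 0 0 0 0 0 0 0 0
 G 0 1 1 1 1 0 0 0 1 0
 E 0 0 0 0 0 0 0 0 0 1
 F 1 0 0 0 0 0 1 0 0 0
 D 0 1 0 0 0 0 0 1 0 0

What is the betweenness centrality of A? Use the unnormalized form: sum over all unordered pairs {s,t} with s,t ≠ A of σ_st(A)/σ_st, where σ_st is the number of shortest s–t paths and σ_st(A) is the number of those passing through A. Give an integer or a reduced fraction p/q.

7/2

Pairs whose geodesics pass through A — J–B: 1/2; J–C: 1/2; J–I: 1/2; J–H: 1/2; J–G: 1/2; J–E: 1/2; J–D: 1/2.
All other pairs contribute 0.
Summing the contributions gives betweenness(A) = 7/2.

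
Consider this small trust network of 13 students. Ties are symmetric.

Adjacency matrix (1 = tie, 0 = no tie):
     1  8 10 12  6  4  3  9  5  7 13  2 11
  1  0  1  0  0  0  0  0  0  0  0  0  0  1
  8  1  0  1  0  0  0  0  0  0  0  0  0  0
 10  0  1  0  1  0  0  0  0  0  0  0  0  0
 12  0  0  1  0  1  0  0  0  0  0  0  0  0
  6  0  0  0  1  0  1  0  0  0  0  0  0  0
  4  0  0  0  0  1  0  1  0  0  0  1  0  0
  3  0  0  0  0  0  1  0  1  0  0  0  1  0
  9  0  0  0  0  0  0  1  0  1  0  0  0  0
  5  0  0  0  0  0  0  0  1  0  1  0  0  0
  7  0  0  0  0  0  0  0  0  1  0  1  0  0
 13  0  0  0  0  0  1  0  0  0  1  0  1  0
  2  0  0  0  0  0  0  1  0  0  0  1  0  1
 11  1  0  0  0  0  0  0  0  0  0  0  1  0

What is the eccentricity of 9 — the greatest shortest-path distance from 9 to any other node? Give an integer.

5

Distances from 9: 1:4, 2:2, 3:1, 4:2, 5:1, 6:3, 7:2, 8:5, 10:5, 11:3, 12:4, 13:3.
The largest is 5 (to 8 and 10), so the eccentricity of 9 is 5.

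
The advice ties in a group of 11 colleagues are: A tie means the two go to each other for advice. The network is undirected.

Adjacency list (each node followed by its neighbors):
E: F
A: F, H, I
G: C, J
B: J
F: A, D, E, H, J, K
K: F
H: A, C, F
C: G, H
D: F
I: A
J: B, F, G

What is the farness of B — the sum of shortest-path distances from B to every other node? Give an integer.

27

Distances from B: A:3, C:3, D:3, E:3, F:2, G:2, H:3, I:4, J:1, K:3.
Sum = 3 + 3 + 3 + 3 + 2 + 2 + 3 + 4 + 1 + 3 = 27.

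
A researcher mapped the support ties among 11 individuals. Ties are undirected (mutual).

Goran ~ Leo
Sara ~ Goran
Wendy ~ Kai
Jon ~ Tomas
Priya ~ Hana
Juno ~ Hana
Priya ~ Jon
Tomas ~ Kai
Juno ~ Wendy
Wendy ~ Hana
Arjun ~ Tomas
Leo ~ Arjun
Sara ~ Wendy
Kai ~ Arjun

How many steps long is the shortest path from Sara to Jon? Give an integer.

One shortest route is Sara – Wendy – Kai – Tomas – Jon, which uses 4 edges, and at distance 3 from Sara we only reach {Arjun, Priya, Tomas}, which does not include Jon. So d(Sara,Jon) = 4.

4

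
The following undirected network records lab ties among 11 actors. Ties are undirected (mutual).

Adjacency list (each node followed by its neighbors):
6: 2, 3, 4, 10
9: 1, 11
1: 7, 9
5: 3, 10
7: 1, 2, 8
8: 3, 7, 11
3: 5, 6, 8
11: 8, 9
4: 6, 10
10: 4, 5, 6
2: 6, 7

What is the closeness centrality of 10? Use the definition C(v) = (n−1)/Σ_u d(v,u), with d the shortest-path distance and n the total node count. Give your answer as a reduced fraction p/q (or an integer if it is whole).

5/13

Distances from 10: 1:4, 2:2, 3:2, 4:1, 5:1, 6:1, 7:3, 8:3, 9:5, 11:4. Sum = 26.
n = 11, so closeness = 10/26 = 5/13.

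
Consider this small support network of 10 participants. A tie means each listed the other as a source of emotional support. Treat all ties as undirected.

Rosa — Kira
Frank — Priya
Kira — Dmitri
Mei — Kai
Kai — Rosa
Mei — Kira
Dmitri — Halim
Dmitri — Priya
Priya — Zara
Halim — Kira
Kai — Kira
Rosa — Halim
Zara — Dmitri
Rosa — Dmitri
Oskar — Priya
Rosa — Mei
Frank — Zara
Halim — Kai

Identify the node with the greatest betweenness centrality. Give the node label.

Dmitri

Unnormalized betweenness of each node: Dmitri:20, Frank:0, Halim:5/3, Kai:1/3, Kira:9/2, Mei:0, Oskar:0, Priya:11, Rosa:9/2, Zara:3.
Dmitri has the largest value, 20, making it the main broker — the node through which the most shortest paths run.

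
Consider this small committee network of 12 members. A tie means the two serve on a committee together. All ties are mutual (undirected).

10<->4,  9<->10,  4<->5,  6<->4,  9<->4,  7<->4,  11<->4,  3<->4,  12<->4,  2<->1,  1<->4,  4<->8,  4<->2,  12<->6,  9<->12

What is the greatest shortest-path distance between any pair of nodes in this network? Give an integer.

Eccentricity of each node (its greatest distance to any other): 1:2, 2:2, 3:2, 4:1, 5:2, 6:2, 7:2, 8:2, 9:2, 10:2, 11:2, 12:2.
The maximum eccentricity is 2, realized for instance by the pair 3–1 via 3 – 4 – 1. So the diameter is 2.

2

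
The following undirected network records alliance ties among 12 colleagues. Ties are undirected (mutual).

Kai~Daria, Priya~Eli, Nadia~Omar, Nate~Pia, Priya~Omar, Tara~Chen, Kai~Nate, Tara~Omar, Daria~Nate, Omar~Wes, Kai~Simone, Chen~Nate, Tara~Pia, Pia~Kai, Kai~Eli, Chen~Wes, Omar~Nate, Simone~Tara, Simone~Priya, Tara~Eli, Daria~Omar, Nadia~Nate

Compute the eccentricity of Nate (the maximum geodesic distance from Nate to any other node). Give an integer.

2

Distances from Nate: Chen:1, Daria:1, Eli:2, Kai:1, Nadia:1, Omar:1, Pia:1, Priya:2, Simone:2, Tara:2, Wes:2.
The largest is 2 (to Tara, Wes, Priya, Simone, and Eli), so the eccentricity of Nate is 2.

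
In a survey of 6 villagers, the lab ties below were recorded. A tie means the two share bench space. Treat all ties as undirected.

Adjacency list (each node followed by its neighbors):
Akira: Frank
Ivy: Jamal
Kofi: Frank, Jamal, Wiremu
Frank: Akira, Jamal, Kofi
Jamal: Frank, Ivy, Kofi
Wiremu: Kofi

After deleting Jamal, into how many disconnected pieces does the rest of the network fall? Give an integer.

2

Without Jamal, the remaining ties split the others into: {Akira, Frank, Kofi, Wiremu}; {Ivy}.
That's 2 separate components.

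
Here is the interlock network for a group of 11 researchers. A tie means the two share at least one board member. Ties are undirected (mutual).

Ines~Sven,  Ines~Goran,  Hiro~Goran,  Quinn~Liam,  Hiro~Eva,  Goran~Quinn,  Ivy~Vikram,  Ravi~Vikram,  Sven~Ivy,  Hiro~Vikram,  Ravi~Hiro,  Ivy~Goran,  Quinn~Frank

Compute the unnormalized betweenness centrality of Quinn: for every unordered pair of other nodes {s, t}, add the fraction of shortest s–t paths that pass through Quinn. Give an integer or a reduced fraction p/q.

Pairs whose geodesics pass through Quinn — Sven–Liam: 2/2; Sven–Frank: 2/2; Liam–Hiro: 1; Liam–Ravi: 1; Liam–Ines: 1; Liam–Goran: 1; Liam–Frank: 1; Liam–Vikram: 2/2; Liam–Eva: 1; Liam–Ivy: 1; Hiro–Frank: 1; Ravi–Frank: 1; Ines–Frank: 1; Goran–Frank: 1 … (+3 more pairs).
All other pairs contribute 0.
Summing the contributions gives betweenness(Quinn) = 17.

17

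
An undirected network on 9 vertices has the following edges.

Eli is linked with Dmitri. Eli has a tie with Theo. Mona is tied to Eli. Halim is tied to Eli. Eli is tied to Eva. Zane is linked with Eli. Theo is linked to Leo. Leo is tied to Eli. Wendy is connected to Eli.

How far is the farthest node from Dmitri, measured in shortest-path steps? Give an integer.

Distances from Dmitri: Eli:1, Eva:2, Halim:2, Leo:2, Mona:2, Theo:2, Wendy:2, Zane:2.
The largest is 2 (to Zane, Halim, Leo, Eva, Mona, Theo, and Wendy), so the eccentricity of Dmitri is 2.

2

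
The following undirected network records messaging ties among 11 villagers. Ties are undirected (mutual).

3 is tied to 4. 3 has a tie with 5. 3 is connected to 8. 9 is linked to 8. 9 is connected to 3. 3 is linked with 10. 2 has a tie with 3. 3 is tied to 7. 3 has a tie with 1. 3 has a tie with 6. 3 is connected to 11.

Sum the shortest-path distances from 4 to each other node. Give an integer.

Distances from 4: 1:2, 2:2, 3:1, 5:2, 6:2, 7:2, 8:2, 9:2, 10:2, 11:2.
Sum = 2 + 2 + 1 + 2 + 2 + 2 + 2 + 2 + 2 + 2 = 19.

19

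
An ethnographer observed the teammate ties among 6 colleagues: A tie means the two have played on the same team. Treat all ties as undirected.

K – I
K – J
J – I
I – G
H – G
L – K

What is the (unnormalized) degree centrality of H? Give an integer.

H is directly tied to G. That is 1 neighbor, so the degree of H is 1.

1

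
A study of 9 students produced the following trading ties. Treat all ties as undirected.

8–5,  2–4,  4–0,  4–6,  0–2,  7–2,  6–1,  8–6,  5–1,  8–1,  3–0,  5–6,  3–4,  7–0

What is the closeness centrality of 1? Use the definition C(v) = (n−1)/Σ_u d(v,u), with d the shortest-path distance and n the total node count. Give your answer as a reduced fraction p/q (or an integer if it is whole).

Distances from 1: 0:3, 2:3, 3:3, 4:2, 5:1, 6:1, 7:4, 8:1. Sum = 18.
n = 9, so closeness = 8/18 = 4/9.

4/9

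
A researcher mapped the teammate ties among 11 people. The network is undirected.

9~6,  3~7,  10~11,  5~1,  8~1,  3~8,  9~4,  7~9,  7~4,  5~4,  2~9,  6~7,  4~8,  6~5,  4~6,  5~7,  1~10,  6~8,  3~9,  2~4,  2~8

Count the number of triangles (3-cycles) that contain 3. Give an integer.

3's neighbors: 7, 8, and 9.
Neighbor pairs that are themselves tied: 3–7–9. Each forms one triangle with 3, for 1 in total.

1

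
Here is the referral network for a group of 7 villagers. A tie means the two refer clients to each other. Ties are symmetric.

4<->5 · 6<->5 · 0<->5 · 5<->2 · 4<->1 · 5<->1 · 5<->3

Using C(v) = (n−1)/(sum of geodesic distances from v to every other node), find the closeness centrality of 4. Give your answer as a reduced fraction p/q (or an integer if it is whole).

3/5

Distances from 4: 0:2, 1:1, 2:2, 3:2, 5:1, 6:2. Sum = 10.
n = 7, so closeness = 6/10 = 3/5.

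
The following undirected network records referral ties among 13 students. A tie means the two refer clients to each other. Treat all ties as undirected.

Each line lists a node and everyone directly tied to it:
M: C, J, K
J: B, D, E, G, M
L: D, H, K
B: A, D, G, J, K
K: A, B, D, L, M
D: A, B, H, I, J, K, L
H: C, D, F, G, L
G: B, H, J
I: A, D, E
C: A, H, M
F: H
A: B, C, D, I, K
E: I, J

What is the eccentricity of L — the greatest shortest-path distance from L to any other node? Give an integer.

3

Distances from L: A:2, B:2, C:2, D:1, E:3, F:2, G:2, H:1, I:2, J:2, K:1, M:2.
The largest is 3 (to E), so the eccentricity of L is 3.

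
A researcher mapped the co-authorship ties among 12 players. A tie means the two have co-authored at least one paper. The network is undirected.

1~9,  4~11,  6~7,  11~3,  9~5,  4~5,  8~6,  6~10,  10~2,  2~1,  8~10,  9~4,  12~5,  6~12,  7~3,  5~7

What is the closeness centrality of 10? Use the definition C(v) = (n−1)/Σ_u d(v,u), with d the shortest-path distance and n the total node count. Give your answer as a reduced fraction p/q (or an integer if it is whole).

11/26

Distances from 10: 1:2, 2:1, 3:3, 4:4, 5:3, 6:1, 7:2, 8:1, 9:3, 11:4, 12:2. Sum = 26.
n = 12, so closeness = 11/26.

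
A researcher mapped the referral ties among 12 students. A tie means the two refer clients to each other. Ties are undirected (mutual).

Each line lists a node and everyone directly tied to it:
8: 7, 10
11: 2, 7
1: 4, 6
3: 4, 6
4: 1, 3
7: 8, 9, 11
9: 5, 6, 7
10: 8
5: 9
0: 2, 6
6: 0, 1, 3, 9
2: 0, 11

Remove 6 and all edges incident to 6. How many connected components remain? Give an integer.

2

Without 6, the remaining ties split the others into: {0, 2, 5, 7, 8, 9, 10, 11}; {1, 3, 4}.
That's 2 separate components.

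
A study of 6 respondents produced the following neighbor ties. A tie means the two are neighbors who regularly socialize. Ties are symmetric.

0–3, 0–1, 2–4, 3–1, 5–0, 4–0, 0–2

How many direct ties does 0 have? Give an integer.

5

0 is directly tied to 1, 2, 3, 4, and 5. That is 5 neighbors, so the degree of 0 is 5.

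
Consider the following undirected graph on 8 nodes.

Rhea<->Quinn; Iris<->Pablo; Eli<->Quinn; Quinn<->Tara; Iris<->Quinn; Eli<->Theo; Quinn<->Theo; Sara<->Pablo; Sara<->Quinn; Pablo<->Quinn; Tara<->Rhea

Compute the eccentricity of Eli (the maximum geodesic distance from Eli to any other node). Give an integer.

2

Distances from Eli: Iris:2, Pablo:2, Quinn:1, Rhea:2, Sara:2, Tara:2, Theo:1.
The largest is 2 (to Iris, Tara, Sara, Rhea, and Pablo), so the eccentricity of Eli is 2.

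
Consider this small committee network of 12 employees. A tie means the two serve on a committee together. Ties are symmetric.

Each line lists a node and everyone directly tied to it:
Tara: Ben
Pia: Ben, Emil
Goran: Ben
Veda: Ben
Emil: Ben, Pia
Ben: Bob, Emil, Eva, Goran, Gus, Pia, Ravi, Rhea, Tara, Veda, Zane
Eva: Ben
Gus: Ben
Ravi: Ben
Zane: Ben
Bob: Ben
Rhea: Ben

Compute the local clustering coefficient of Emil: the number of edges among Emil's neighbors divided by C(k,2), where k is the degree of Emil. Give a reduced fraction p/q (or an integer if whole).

1

Emil's neighbors: Ben and Pia (k = 2).
Possible neighbor pairs: C(2,2) = 1. Edges among them: Ben–Pia → e = 1.
Clustering(Emil) = 1/1.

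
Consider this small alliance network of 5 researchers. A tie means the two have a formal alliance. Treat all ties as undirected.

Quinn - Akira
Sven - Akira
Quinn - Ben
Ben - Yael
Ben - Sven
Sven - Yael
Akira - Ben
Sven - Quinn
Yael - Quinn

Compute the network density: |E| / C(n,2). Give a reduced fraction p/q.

9/10

There are 9 edges and 5 nodes, so the maximum possible is C(5,2) = 10.
Density = 9/10.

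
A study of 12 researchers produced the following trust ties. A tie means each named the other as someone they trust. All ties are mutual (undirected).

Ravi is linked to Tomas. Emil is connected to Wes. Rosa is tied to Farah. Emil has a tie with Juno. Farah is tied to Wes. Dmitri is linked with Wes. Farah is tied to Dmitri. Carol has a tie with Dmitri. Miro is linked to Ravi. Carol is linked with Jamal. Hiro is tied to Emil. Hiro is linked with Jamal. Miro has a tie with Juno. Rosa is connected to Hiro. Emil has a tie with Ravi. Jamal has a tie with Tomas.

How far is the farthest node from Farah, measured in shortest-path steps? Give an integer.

Distances from Farah: Carol:2, Dmitri:1, Emil:2, Hiro:2, Jamal:3, Juno:3, Miro:4, Ravi:3, Rosa:1, Tomas:4, Wes:1.
The largest is 4 (to Tomas and Miro), so the eccentricity of Farah is 4.

4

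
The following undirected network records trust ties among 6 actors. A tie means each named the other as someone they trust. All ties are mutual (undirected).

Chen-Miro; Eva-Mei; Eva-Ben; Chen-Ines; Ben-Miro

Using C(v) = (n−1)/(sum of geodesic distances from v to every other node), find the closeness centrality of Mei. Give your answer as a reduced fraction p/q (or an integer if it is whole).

1/3

Distances from Mei: Ben:2, Chen:4, Eva:1, Ines:5, Miro:3. Sum = 15.
n = 6, so closeness = 5/15 = 1/3.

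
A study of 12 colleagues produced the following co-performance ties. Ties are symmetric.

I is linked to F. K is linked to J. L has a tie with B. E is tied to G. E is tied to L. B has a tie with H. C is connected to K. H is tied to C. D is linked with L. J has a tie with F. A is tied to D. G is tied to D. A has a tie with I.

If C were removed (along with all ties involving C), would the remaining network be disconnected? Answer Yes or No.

No

Even without C, every remaining node can still reach every other (the residual graph is connected), so C is not a cut vertex.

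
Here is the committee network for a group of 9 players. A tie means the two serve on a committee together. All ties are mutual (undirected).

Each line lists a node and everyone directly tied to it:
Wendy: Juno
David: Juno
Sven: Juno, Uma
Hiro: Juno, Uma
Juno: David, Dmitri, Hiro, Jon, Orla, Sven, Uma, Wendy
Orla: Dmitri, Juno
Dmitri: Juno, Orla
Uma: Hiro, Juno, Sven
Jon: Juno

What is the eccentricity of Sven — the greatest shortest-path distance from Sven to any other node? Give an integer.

Distances from Sven: David:2, Dmitri:2, Hiro:2, Jon:2, Juno:1, Orla:2, Uma:1, Wendy:2.
The largest is 2 (to Jon, Hiro, Wendy, David, Orla, and Dmitri), so the eccentricity of Sven is 2.

2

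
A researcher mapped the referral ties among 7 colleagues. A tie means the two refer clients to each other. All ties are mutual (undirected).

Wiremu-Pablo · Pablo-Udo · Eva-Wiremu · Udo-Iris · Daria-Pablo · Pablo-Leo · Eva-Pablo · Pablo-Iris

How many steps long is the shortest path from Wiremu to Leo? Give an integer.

2

One shortest route is Wiremu – Pablo – Leo, which uses 2 edges, and Wiremu and Leo are not directly tied, so nothing shorter exists. So d(Wiremu,Leo) = 2.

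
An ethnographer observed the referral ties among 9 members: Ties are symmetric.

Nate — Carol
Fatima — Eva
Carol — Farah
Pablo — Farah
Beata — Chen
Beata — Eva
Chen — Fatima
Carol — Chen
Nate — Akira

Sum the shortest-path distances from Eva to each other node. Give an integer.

25

Distances from Eva: Akira:5, Beata:1, Carol:3, Chen:2, Farah:4, Fatima:1, Nate:4, Pablo:5.
Sum = 5 + 1 + 3 + 2 + 4 + 1 + 4 + 5 = 25.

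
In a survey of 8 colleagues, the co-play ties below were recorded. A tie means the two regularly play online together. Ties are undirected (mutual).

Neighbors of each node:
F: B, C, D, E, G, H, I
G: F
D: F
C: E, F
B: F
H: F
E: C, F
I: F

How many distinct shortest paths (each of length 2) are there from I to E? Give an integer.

1

The shortest distance is 2, and the only length-2 path is I–F–E. So there is exactly 1 shortest path.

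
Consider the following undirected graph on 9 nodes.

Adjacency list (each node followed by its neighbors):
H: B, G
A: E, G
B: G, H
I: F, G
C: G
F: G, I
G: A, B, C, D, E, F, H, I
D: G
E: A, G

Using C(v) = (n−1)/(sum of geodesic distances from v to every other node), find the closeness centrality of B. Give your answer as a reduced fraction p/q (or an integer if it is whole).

4/7

Distances from B: A:2, C:2, D:2, E:2, F:2, G:1, H:1, I:2. Sum = 14.
n = 9, so closeness = 8/14 = 4/7.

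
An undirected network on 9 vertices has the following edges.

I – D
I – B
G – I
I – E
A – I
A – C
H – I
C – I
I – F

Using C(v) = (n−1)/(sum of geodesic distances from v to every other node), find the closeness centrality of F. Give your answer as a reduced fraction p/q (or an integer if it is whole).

Distances from F: A:2, B:2, C:2, D:2, E:2, G:2, H:2, I:1. Sum = 15.
n = 9, so closeness = 8/15.

8/15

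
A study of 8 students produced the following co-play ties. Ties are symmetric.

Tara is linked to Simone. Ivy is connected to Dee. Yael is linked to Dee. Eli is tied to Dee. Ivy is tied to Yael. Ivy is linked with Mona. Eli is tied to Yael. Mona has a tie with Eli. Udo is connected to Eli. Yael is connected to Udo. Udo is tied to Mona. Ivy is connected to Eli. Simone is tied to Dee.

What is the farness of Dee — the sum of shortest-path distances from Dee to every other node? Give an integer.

10

Distances from Dee: Eli:1, Ivy:1, Mona:2, Simone:1, Tara:2, Udo:2, Yael:1.
Sum = 1 + 1 + 2 + 1 + 2 + 2 + 1 = 10.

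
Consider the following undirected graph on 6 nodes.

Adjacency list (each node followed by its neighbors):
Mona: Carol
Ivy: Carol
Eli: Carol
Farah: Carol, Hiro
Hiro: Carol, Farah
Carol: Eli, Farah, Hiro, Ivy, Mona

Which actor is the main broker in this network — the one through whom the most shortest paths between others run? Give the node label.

Unnormalized betweenness of each node: Carol:9, Eli:0, Farah:0, Hiro:0, Ivy:0, Mona:0.
Carol has the largest value, 9, making it the main broker — the node through which the most shortest paths run.

Carol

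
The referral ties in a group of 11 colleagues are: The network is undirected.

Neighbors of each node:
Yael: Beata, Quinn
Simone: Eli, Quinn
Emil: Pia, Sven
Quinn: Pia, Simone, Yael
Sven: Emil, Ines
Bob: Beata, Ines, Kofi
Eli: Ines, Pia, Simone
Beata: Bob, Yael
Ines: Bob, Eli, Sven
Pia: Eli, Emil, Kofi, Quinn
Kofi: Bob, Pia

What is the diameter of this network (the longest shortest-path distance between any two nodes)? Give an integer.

Eccentricity of each node (its greatest distance to any other): Beata:4, Bob:3, Eli:3, Emil:4, Ines:3, Kofi:3, Pia:3, Quinn:3, Simone:3, Sven:4, Yael:4.
The maximum eccentricity is 4, realized for instance by the pair Sven–Yael via Sven – Ines – Bob – Beata – Yael. So the diameter is 4.

4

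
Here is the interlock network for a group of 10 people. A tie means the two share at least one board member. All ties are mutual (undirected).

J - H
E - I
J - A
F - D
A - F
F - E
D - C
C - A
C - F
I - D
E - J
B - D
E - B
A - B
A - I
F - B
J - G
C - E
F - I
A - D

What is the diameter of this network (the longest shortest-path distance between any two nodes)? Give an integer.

3

Eccentricity of each node (its greatest distance to any other): A:2, B:3, C:3, D:3, E:2, F:3, G:3, H:3, I:3, J:2.
The maximum eccentricity is 3, realized for instance by the pair B–G via B – E – J – G. So the diameter is 3.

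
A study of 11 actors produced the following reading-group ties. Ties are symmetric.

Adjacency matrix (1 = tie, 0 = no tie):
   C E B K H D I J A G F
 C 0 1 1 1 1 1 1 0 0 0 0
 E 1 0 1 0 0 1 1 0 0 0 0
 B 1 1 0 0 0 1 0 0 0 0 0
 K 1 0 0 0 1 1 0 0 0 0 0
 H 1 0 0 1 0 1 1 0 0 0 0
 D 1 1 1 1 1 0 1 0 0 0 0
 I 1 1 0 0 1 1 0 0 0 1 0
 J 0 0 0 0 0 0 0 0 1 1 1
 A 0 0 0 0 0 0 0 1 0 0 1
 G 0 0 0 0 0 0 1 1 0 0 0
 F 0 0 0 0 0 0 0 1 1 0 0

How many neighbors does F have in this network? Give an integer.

2

F is directly tied to A and J. That is 2 neighbors, so the degree of F is 2.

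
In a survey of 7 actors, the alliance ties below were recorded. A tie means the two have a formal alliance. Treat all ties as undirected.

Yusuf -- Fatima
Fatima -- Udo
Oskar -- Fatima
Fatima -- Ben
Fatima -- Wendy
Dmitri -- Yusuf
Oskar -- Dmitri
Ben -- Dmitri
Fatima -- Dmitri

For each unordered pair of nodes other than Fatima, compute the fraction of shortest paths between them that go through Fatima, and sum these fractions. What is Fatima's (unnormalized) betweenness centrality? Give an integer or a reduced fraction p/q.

21/2

Pairs whose geodesics pass through Fatima — Yusuf–Wendy: 1; Yusuf–Udo: 1; Yusuf–Ben: 1/2; Yusuf–Oskar: 1/2; Wendy–Dmitri: 1; Wendy–Udo: 1; Wendy–Ben: 1; Wendy–Oskar: 1; Dmitri–Udo: 1; Udo–Ben: 1; Udo–Oskar: 1; Ben–Oskar: 1/2.
All other pairs contribute 0.
Summing the contributions gives betweenness(Fatima) = 21/2.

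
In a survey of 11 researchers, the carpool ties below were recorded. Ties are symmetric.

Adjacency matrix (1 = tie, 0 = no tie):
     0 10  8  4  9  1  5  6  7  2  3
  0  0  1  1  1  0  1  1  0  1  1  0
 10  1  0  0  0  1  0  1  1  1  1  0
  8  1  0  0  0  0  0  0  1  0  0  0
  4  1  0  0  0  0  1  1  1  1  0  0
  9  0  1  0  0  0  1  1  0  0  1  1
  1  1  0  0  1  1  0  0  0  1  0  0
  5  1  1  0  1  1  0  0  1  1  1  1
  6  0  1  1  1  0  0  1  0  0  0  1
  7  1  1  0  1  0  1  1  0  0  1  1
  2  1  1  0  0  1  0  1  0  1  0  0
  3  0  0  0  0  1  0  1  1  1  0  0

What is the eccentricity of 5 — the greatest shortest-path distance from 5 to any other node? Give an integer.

2

Distances from 5: 0:1, 1:2, 2:1, 3:1, 4:1, 6:1, 7:1, 8:2, 9:1, 10:1.
The largest is 2 (to 8 and 1), so the eccentricity of 5 is 2.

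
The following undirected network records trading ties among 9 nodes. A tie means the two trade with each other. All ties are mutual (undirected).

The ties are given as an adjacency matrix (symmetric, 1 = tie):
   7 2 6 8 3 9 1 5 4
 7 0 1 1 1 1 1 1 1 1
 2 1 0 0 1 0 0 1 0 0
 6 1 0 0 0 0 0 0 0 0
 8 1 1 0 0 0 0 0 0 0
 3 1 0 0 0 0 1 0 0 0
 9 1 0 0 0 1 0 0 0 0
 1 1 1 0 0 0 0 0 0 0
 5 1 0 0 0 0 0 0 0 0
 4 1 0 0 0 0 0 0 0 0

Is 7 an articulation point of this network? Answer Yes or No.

Removing 7 leaves {1, 2, and 8} with no path to {6}, so the network splits into 5 components. 7 is a cut vertex.

Yes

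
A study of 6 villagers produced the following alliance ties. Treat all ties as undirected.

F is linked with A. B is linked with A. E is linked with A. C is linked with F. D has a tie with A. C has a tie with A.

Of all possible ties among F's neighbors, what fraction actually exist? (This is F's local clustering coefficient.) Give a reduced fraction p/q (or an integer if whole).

F's neighbors: A and C (k = 2).
Possible neighbor pairs: C(2,2) = 1. Edges among them: A–C → e = 1.
Clustering(F) = 1/1.

1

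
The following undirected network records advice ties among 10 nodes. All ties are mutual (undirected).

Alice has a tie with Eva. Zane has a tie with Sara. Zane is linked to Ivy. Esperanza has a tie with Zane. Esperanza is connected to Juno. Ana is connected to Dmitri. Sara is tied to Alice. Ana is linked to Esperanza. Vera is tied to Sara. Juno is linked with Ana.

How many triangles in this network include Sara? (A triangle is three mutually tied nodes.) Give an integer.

0

Sara's neighbors are Alice, Vera, and Zane, but none of them are tied to each other, so no triangle contains Sara.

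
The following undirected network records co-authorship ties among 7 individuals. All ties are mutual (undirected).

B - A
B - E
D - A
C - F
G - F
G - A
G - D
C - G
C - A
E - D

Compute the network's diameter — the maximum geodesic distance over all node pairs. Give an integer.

3

Eccentricity of each node (its greatest distance to any other): A:2, B:3, C:3, D:2, E:3, F:3, G:2.
The maximum eccentricity is 3, realized for instance by the pair E–C via E – D – G – C. So the diameter is 3.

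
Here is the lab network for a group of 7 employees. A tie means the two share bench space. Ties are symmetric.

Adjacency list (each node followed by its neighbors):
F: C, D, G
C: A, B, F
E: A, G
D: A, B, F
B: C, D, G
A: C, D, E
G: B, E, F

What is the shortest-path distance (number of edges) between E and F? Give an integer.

One shortest route is E – G – F, which uses 2 edges, and E and F are not directly tied, so nothing shorter exists. So d(E,F) = 2.

2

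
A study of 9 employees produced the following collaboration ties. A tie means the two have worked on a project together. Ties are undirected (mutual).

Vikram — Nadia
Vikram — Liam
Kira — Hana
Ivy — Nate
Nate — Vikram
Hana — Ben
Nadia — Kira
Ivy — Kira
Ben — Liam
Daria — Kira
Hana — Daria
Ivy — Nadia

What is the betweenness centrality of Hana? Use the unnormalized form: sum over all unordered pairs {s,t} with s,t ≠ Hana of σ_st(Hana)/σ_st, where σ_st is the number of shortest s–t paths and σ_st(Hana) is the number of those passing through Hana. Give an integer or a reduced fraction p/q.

5

Pairs whose geodesics pass through Hana — Ben–Daria: 1; Ben–Kira: 1; Ben–Nadia: 1/2; Ben–Ivy: 1; Daria–Liam: 1; Kira–Liam: 1/2.
All other pairs contribute 0.
Summing the contributions gives betweenness(Hana) = 5.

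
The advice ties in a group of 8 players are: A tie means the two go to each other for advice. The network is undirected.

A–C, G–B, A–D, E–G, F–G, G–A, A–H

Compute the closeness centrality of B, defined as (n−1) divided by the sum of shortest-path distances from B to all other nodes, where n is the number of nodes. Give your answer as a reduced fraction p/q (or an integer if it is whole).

Distances from B: A:2, C:3, D:3, E:2, F:2, G:1, H:3. Sum = 16.
n = 8, so closeness = 7/16.

7/16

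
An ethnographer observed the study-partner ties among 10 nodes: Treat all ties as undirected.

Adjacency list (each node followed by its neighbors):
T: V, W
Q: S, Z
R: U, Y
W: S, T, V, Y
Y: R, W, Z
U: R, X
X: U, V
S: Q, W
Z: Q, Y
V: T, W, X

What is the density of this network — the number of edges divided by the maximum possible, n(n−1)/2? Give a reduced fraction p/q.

There are 12 edges and 10 nodes, so the maximum possible is C(10,2) = 45.
Density = 12/45 = 4/15.

4/15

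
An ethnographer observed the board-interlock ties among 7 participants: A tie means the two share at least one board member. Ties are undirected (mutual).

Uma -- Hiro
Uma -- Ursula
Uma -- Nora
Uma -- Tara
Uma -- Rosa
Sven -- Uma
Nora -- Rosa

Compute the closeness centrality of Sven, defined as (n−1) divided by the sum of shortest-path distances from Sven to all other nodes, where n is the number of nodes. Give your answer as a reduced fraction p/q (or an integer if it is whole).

Distances from Sven: Hiro:2, Nora:2, Rosa:2, Tara:2, Uma:1, Ursula:2. Sum = 11.
n = 7, so closeness = 6/11.

6/11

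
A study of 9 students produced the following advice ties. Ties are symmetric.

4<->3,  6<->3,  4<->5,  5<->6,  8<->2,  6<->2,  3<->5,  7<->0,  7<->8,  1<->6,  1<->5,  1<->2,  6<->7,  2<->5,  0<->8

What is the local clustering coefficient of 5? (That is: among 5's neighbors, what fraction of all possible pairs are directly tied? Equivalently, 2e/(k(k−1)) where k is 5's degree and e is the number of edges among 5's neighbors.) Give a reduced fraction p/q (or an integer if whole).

5's neighbors: 1, 2, 3, 4, and 6 (k = 5).
Possible neighbor pairs: C(5,2) = 10. Edges among them: 1–2, 1–6, 2–6, 3–4, 3–6 → e = 5.
Clustering(5) = 5/10 = 1/2.

1/2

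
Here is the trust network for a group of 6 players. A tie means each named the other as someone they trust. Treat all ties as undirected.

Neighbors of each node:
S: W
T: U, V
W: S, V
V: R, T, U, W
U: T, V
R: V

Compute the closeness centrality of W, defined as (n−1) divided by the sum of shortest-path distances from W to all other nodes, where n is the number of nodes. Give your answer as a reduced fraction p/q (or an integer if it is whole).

5/8

Distances from W: R:2, S:1, T:2, U:2, V:1. Sum = 8.
n = 6, so closeness = 5/8.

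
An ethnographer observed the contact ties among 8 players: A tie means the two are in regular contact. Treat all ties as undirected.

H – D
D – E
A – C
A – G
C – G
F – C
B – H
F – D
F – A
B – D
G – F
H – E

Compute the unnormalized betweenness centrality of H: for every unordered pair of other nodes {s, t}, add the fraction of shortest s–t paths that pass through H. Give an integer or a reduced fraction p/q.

1/2

Pairs whose geodesics pass through H — E–B: 1/2.
All other pairs contribute 0.
Summing the contributions gives betweenness(H) = 1/2.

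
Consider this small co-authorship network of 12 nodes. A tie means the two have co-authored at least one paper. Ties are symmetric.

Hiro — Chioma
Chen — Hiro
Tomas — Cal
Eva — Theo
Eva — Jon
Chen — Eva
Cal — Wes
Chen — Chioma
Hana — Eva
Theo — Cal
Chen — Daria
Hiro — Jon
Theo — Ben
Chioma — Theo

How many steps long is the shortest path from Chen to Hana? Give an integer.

2

One shortest route is Chen – Eva – Hana, which uses 2 edges, and Chen and Hana are not directly tied, so nothing shorter exists. So d(Chen,Hana) = 2.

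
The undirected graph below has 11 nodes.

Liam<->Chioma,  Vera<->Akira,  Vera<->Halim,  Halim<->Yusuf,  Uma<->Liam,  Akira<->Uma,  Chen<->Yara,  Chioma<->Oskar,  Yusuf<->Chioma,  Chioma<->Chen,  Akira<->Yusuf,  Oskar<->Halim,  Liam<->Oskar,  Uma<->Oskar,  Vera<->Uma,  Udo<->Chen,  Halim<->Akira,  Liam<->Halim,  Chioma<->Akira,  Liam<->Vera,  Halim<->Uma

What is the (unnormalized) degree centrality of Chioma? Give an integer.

5

Chioma is directly tied to Akira, Chen, Liam, Oskar, and Yusuf. That is 5 neighbors, so the degree of Chioma is 5.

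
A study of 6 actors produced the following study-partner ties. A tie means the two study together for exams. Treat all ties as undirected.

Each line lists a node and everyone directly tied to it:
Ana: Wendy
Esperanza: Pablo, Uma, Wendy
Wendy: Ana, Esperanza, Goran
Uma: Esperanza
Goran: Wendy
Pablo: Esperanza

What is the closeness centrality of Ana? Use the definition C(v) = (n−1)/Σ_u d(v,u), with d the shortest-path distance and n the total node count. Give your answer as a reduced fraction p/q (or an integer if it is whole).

5/11

Distances from Ana: Esperanza:2, Goran:2, Pablo:3, Uma:3, Wendy:1. Sum = 11.
n = 6, so closeness = 5/11.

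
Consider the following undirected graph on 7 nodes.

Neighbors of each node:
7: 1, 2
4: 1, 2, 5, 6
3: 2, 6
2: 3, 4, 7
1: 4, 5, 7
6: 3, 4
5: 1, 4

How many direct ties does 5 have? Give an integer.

2

5 is directly tied to 1 and 4. That is 2 neighbors, so the degree of 5 is 2.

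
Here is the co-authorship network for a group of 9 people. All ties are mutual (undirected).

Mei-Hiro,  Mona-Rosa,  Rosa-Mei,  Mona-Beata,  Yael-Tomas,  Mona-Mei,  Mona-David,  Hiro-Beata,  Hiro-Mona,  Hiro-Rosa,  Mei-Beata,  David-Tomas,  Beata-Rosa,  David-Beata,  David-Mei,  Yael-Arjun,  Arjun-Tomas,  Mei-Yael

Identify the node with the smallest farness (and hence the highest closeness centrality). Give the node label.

Farness (sum of distances to all others) for each node — Arjun:18, Beata:12, David:12, Hiro:14, Mei:10, Mona:12, Rosa:14, Tomas:15, Yael:13.
The smallest farness is 10, for Mei, so Mei has the highest closeness.

Mei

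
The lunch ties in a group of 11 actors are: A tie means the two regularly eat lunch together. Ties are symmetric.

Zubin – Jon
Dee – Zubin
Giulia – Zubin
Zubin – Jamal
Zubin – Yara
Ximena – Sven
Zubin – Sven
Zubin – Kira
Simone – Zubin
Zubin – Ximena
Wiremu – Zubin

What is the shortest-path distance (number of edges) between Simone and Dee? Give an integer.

One shortest route is Simone – Zubin – Dee, which uses 2 edges, and Simone and Dee are not directly tied, so nothing shorter exists. So d(Simone,Dee) = 2.

2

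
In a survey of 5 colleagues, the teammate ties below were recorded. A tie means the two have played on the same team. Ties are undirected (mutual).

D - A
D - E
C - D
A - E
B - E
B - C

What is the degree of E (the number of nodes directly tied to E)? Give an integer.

E is directly tied to A, B, and D. That is 3 neighbors, so the degree of E is 3.

3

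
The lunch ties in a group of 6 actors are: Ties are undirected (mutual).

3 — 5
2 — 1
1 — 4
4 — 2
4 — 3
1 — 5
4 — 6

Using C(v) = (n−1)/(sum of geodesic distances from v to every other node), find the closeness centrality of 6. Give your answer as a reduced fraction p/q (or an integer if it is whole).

1/2

Distances from 6: 1:2, 2:2, 3:2, 4:1, 5:3. Sum = 10.
n = 6, so closeness = 5/10 = 1/2.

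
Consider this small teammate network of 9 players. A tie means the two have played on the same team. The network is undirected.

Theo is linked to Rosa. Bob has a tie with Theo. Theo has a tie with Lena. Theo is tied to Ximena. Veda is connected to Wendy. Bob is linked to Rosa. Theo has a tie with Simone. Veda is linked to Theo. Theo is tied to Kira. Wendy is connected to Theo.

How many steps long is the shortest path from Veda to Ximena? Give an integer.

2

One shortest route is Veda – Theo – Ximena, which uses 2 edges, and Veda and Ximena are not directly tied, so nothing shorter exists. So d(Veda,Ximena) = 2.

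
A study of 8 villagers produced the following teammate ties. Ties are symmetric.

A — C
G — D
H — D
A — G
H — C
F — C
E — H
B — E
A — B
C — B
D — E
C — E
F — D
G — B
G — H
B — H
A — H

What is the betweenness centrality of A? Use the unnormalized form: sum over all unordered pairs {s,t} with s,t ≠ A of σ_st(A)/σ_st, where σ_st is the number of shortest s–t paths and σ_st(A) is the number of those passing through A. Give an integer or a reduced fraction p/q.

1/3

Pairs whose geodesics pass through A — C–G: 1/3.
All other pairs contribute 0.
Summing the contributions gives betweenness(A) = 1/3.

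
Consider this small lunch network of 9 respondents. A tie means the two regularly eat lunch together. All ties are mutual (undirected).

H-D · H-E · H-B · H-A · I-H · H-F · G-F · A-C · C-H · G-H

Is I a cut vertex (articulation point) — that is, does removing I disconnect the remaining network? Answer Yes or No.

No

Even without I, every remaining node can still reach every other (the residual graph is connected), so I is not a cut vertex.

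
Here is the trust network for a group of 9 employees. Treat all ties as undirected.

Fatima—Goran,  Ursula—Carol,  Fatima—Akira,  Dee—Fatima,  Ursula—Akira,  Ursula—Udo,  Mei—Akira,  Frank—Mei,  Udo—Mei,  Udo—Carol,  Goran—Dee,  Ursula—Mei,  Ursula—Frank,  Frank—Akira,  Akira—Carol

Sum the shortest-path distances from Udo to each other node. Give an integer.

18

Distances from Udo: Akira:2, Carol:1, Dee:4, Fatima:3, Frank:2, Goran:4, Mei:1, Ursula:1.
Sum = 2 + 1 + 4 + 3 + 2 + 4 + 1 + 1 = 18.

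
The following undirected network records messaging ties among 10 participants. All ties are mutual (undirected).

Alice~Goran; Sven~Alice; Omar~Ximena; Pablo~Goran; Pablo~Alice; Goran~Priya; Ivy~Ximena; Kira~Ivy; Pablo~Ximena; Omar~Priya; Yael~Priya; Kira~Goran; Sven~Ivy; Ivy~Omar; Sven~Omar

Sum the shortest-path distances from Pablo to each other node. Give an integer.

Distances from Pablo: Alice:1, Goran:1, Ivy:2, Kira:2, Omar:2, Priya:2, Sven:2, Ximena:1, Yael:3.
Sum = 1 + 1 + 2 + 2 + 2 + 2 + 2 + 1 + 3 = 16.

16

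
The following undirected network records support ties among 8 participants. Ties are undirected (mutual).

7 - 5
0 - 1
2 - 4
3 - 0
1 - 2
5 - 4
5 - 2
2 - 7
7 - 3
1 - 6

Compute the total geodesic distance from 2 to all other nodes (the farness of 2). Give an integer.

10

Distances from 2: 0:2, 1:1, 3:2, 4:1, 5:1, 6:2, 7:1.
Sum = 2 + 1 + 2 + 1 + 1 + 2 + 1 = 10.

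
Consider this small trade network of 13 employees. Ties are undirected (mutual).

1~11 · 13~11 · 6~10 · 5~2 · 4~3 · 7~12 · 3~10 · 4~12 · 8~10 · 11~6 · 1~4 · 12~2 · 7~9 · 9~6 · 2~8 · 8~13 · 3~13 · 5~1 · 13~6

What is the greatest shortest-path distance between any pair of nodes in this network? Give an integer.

4

Eccentricity of each node (its greatest distance to any other): 1:3, 2:3, 3:3, 4:3, 5:4, 6:3, 7:3, 8:3, 9:4, 10:3, 11:3, 12:3, 13:3.
The maximum eccentricity is 4, realized for instance by the pair 5–9 via 5 – 1 – 11 – 6 – 9. So the diameter is 4.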